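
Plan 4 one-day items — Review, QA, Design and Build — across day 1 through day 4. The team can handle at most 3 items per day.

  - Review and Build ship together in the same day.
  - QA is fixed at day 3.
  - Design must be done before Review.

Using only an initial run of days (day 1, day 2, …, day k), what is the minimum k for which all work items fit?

3

The precedence chain requires at least 2 distinct days.
With at most 3 per day and 4 work items, at least 2 days are needed.
QA can't be placed before day 3, so the schedule must run through at least day 3.
3 works (last occupied day: day 3): for example Build -> day 2; Design -> day 1; Review -> day 2; QA -> day 3.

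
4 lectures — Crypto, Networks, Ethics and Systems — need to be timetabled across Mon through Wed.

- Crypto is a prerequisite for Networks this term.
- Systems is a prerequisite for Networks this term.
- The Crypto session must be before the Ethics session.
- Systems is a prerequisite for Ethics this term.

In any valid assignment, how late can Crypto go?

Downstream work caps Crypto at Tue.
Crypto at Tue is achievable: Networks=Wed; Crypto=Tue; Systems=Mon; Ethics=Wed.

Tue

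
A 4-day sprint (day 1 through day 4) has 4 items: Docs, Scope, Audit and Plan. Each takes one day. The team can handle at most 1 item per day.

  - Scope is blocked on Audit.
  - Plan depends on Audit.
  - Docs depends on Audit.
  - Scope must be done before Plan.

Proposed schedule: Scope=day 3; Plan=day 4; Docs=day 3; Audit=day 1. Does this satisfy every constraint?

No. The team can handle at most 1 item per day is not satisfied.

Plan depends on Audit — holds.
Scope must be done before Plan — holds.
The team can handle at most 1 item per day — violated.
Scope is blocked on Audit — holds.
Docs depends on Audit — holds.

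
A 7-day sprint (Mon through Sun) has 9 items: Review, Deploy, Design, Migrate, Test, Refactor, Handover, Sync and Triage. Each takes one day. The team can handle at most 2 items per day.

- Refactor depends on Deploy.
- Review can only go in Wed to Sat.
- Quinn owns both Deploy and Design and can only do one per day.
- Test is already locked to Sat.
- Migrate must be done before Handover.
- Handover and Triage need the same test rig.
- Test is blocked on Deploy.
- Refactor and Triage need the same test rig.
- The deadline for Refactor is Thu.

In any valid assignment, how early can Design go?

Mon

Design at Mon is achievable: Triage=Thu, Deploy=Tue, Handover=Tue, Refactor=Wed, Migrate=Mon, Review=Wed, Test=Sat, Design=Mon, Sync=Thu.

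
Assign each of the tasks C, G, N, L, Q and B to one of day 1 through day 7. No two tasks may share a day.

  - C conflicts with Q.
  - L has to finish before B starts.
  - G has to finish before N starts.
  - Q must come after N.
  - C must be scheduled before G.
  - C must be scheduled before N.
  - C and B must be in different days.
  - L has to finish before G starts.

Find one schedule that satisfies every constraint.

L=day 2; C=day 1; Q=day 5; G=day 3; N=day 4; B=day 6

Checking: L(day 2) before G(day 3); C(day 1) before G(day 3); G(day 3) before N(day 4); L(day 2) before B(day 6); C(day 1) before N(day 4); N(day 4) before Q(day 5); C(day 1) != Q(day 5); C(day 1) != B(day 6); max 1 per day (cap 1).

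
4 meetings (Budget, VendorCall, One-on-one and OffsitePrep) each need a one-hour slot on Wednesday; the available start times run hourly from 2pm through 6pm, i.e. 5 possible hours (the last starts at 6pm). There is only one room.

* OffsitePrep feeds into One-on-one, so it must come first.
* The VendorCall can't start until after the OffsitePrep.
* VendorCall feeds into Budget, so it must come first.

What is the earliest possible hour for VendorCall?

3pm

Precedence pushes VendorCall to at least 3pm; downstream work caps VendorCall at 5pm.
VendorCall at 3pm is achievable: Budget=4pm; One-on-one=5pm; OffsitePrep=2pm; VendorCall=3pm.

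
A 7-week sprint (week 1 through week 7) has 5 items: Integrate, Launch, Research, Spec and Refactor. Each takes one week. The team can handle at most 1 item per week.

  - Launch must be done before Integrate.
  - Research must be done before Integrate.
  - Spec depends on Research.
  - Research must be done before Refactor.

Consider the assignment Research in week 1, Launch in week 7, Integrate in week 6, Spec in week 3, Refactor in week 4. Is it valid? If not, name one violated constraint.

Invalid. Launch must be done before Integrate.

Research must be done before Refactor — holds.
Research must be done before Integrate — holds.
The team can handle at most 1 item per week — holds.
Spec depends on Research — holds.
Launch must be done before Integrate — violated.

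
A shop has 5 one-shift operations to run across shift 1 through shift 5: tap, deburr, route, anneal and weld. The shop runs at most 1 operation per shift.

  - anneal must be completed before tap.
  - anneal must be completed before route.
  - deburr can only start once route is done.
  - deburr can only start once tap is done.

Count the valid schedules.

Splitting on tap: it can be shift 2 (3), shift 3 (4), shift 4 (3). Listing each branch's schedules as (deburr, route, anneal, weld) by shift number:
tap=shift 2: (4,3,1,5) (5,3,1,4) (5,4,1,3) — 3.
tap=shift 3: (4,2,1,5) (5,2,1,4) (5,4,1,2) (5,4,2,1) — 4.
tap=shift 4: (5,2,1,3) (5,3,1,2) (5,3,2,1) — 3.
Summing: 3 + 4 + 3 = 10.

10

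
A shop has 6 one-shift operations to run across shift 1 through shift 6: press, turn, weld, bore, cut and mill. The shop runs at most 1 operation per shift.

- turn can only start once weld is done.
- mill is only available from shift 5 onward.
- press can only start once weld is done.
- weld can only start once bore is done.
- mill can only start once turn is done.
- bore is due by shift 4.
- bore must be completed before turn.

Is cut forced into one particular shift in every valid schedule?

No

cut can be shift 1 (e.g. turn in shift 4; bore in shift 2; weld in shift 3; mill in shift 5; press in shift 6; cut in shift 1) or shift 2 (e.g. bore in shift 1; mill in shift 5; weld in shift 3; turn in shift 4; press in shift 6; cut in shift 2).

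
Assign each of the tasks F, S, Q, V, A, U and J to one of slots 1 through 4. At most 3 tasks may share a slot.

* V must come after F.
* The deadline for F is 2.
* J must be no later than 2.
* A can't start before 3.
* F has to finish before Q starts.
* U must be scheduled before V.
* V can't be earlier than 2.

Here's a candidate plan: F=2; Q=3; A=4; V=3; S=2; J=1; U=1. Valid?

Yes

V must come after F — holds.
A can't start before 3 — holds.
F has to finish before Q starts — holds.
V can't be earlier than 2 — holds.
The deadline for F is 2 — holds.
U must be scheduled before V — holds.
At most 3 tasks may share a slot — holds.
J must be no later than 2 — holds.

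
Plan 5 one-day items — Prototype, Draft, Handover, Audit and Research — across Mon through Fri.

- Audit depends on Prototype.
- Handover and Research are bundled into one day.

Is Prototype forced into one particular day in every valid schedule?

Prototype can be Mon (e.g. Prototype=Mon; Draft=Mon; Research=Mon; Audit=Tue; Handover=Mon) or Tue (e.g. Research=Mon; Draft=Mon; Prototype=Tue; Handover=Mon; Audit=Wed).

No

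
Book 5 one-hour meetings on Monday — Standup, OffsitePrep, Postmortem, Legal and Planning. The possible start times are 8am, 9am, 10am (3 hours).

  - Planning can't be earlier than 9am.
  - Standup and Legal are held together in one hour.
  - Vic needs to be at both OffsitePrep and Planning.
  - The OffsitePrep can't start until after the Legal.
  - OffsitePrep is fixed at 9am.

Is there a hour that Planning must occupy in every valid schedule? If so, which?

Planning's window is 9am–10am.
OffsitePrep is fixed at 9am, and Planning can't share a hour with OffsitePrep.
So Planning must be 10am.

10am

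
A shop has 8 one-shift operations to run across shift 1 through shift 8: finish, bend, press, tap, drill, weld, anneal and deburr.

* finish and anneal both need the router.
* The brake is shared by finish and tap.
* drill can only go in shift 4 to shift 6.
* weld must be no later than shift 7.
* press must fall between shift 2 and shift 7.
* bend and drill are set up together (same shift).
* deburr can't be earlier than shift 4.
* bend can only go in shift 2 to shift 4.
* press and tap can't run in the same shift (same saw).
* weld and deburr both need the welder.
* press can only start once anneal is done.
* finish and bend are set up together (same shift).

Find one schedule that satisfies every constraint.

bend in shift 4, press in shift 2, finish in shift 4, anneal in shift 1, tap in shift 1, drill in shift 4, deburr in shift 4, weld in shift 1

Checking: anneal(shift 1) before press(shift 2); press(shift 2) != tap(shift 1); finish(shift 4) != tap(shift 1); weld(shift 1) != deburr(shift 4); finish(shift 4) != anneal(shift 1); finish = bend = shift 4; bend = drill = shift 4; weld=shift 1 in [shift 1,shift 7]; deburr=shift 4 in [shift 4,shift 8]; bend=shift 4 in [shift 2,shift 4]; press=shift 2 in [shift 2,shift 7]; drill=shift 4 in [shift 4,shift 6].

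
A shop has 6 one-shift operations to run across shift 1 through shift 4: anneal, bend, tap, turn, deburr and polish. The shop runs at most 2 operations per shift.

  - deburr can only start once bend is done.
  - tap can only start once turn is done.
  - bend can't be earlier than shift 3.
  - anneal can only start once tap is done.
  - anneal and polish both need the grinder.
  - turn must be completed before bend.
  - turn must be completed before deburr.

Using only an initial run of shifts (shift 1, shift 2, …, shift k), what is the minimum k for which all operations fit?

4

The precedence chain requires at least 3 distinct shifts.
With at most 2 per shift and 6 operations, at least 3 shifts are needed.
Propagating the time windows through the other constraints, deburr can't land before shift 4, so the schedule must run through at least shift 4.
4 works (last occupied shift: shift 4): for example anneal -> shift 3; deburr -> shift 4; bend -> shift 3; polish -> shift 1; tap -> shift 2; turn -> shift 1.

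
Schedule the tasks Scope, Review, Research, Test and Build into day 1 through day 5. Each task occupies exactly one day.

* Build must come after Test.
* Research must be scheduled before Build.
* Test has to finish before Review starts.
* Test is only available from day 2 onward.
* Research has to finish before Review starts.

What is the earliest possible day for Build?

Precedence pushes Build to at least day 3.
Build at day 3 is achievable: Research=day 1, Test=day 2, Review=day 3, Build=day 3, Scope=day 1.

day 3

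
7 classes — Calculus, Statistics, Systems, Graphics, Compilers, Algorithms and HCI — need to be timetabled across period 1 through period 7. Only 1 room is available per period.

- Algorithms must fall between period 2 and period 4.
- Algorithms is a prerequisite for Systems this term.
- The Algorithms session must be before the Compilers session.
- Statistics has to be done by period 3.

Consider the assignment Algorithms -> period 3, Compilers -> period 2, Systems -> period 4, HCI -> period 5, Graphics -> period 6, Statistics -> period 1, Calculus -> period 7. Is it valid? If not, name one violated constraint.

Algorithms must fall between period 2 and period 4 — holds.
The Algorithms session must be before the Compilers session — violated.
Statistics has to be done by period 3 — holds.
Algorithms is a prerequisite for Systems this term — holds.
Only 1 room is available per period — holds.

Invalid. The Algorithms session must be before the Compilers session.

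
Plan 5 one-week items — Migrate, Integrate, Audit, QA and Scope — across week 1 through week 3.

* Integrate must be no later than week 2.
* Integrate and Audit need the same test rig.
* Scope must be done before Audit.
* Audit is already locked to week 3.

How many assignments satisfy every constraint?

36

Splitting on Migrate: it can be week 1 (12), week 2 (12), week 3 (12). Listing each branch's schedules as (Integrate, Audit, QA, Scope) by week number:
Migrate=week 1: (1,3,1,1) (1,3,1,2) (1,3,2,1) (1,3,2,2) (1,3,3,1) (1,3,3,2) (2,3,1,1) (2,3,1,2) (2,3,2,1) (2,3,2,2) (2,3,3,1) (2,3,3,2) — 12.
Migrate=week 2: (1,3,1,1) (1,3,1,2) (1,3,2,1) (1,3,2,2) (1,3,3,1) (1,3,3,2) (2,3,1,1) (2,3,1,2) (2,3,2,1) (2,3,2,2) (2,3,3,1) (2,3,3,2) — 12.
Migrate=week 3: (1,3,1,1) (1,3,1,2) (1,3,2,1) (1,3,2,2) (1,3,3,1) (1,3,3,2) (2,3,1,1) (2,3,1,2) (2,3,2,1) (2,3,2,2) (2,3,3,1) (2,3,3,2) — 12.
Summing: 12 + 12 + 12 = 36.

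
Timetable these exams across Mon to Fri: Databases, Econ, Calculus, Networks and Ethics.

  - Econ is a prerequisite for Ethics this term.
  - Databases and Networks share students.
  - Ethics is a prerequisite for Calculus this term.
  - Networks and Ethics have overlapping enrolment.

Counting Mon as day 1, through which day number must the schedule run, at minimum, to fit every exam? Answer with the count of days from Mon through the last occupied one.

3

The precedence chain requires at least 3 distinct days.
3 works (last occupied day: Wed): for example Databases in Mon, Networks in Wed, Ethics in Tue, Calculus in Wed, Econ in Mon.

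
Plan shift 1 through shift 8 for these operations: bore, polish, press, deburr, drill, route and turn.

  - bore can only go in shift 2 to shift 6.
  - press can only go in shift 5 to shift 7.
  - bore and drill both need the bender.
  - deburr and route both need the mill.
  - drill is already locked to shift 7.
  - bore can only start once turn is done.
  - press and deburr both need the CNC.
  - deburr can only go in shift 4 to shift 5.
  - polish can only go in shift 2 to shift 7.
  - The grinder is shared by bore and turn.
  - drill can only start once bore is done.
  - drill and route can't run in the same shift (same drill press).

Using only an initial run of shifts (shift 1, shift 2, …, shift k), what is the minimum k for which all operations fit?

The precedence chain requires at least 3 distinct shifts.
drill can't be placed before shift 7, so the schedule must run through at least shift 7.
7 works (last occupied shift: shift 7): for example drill -> shift 7, deburr -> shift 4, polish -> shift 2, turn -> shift 1, press -> shift 5, bore -> shift 2, route -> shift 1.

7 shifts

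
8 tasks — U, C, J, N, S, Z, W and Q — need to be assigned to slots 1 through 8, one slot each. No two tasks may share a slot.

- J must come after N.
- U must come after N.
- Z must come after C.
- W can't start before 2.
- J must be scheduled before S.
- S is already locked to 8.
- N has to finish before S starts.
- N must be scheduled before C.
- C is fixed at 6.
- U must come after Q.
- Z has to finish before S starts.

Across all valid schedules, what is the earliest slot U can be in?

Precedence pushes U to at least 2.
U at 3 is achievable: W=4; Q=2; N=1; S=8; Z=7; U=3; J=5; C=6.
Nothing earlier works — the capacity limit rule out every slot before 3.

3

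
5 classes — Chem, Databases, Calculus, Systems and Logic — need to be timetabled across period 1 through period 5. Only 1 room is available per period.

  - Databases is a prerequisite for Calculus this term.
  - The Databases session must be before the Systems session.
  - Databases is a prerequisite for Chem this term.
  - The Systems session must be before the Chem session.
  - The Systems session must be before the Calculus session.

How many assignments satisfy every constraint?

10

Splitting on Chem: it can be period 3 (2), period 4 (4), period 5 (4). Listing each branch's schedules as (Databases, Calculus, Systems, Logic) by period number:
Chem=period 3: (1,4,2,5) (1,5,2,4) — 2.
Chem=period 4: (1,3,2,5) (1,5,2,3) (1,5,3,2) (2,5,3,1) — 4.
Chem=period 5: (1,3,2,4) (1,4,2,3) (1,4,3,2) (2,4,3,1) — 4.
Summing: 2 + 4 + 4 = 10.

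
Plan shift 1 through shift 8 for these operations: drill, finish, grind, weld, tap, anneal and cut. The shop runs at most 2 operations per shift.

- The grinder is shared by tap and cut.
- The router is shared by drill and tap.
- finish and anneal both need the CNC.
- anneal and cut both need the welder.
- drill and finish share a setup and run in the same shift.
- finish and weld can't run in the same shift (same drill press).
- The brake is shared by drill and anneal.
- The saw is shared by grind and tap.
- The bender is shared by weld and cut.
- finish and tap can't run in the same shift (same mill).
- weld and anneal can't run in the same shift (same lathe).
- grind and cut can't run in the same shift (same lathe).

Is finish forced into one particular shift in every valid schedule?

No

finish can be shift 1 (e.g. anneal=shift 3, cut=shift 4, tap=shift 3, finish=shift 1, drill=shift 1, weld=shift 2, grind=shift 2) or shift 2 (e.g. grind in shift 1; anneal in shift 3; cut in shift 4; drill in shift 2; weld in shift 1; tap in shift 3; finish in shift 2).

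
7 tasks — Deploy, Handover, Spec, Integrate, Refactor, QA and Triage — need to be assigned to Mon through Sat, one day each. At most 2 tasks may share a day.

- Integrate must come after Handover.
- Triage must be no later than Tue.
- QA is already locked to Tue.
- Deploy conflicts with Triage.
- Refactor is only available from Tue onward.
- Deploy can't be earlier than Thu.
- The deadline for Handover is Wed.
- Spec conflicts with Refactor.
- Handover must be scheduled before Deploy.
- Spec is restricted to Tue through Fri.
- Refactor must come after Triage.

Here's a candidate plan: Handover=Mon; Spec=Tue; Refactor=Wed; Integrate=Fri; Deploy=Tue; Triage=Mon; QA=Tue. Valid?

At most 2 tasks may share a day — violated.
Triage must be no later than Tue — holds.
Spec is restricted to Tue through Fri — holds.
Deploy can't be earlier than Thu — violated.
Deploy conflicts with Triage — holds.
Integrate must come after Handover — holds.
QA is already locked to Tue — holds.
Spec conflicts with Refactor — holds.
Handover must be scheduled before Deploy — holds.
Refactor is only available from Tue onward — holds.
Refactor must come after Triage — holds.
The deadline for Handover is Wed — holds.

Invalid. Deploy can't be earlier than Thu.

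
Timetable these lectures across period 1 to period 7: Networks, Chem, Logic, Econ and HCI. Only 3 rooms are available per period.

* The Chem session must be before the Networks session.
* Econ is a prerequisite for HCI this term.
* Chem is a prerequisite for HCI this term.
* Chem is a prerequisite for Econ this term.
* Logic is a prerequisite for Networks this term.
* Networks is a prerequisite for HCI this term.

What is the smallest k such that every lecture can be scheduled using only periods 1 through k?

3

The precedence chain requires at least 3 distinct periods.
With at most 3 per period and 5 lectures, at least 2 periods are needed.
3 works (last occupied period: period 3): for example Networks=period 2; Logic=period 1; HCI=period 3; Chem=period 1; Econ=period 2.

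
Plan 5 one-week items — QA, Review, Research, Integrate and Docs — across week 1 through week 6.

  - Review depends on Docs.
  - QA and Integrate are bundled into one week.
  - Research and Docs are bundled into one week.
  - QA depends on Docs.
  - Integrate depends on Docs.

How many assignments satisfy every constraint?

Splitting on QA: it can be week 2 (5), week 3 (9), week 4 (12), week 5 (14), week 6 (15). Listing each branch's schedules as (Review, Research, Integrate, Docs) by week number:
QA=week 2: (2,1,2,1) (3,1,2,1) (4,1,2,1) (5,1,2,1) (6,1,2,1) — 5.
QA=week 3: (2,1,3,1) (3,1,3,1) (3,2,3,2) (4,1,3,1) (4,2,3,2) (5,1,3,1) (5,2,3,2) (6,1,3,1) (6,2,3,2) — 9.
QA=week 4: (2,1,4,1) (3,1,4,1) (3,2,4,2) (4,1,4,1) (4,2,4,2) (4,3,4,3) (5,1,4,1) (5,2,4,2) (5,3,4,3) (6,1,4,1) (6,2,4,2) (6,3,4,3) — 12.
QA=week 5: (2,1,5,1) (3,1,5,1) (3,2,5,2) (4,1,5,1) (4,2,5,2) (4,3,5,3) (5,1,5,1) (5,2,5,2) (5,3,5,3) (5,4,5,4) (6,1,5,1) (6,2,5,2) (6,3,5,3) (6,4,5,4) — 14.
QA=week 6: (2,1,6,1) (3,1,6,1) (3,2,6,2) (4,1,6,1) (4,2,6,2) (4,3,6,3) (5,1,6,1) (5,2,6,2) (5,3,6,3) (5,4,6,4) (6,1,6,1) (6,2,6,2) (6,3,6,3) (6,4,6,4) (6,5,6,5) — 15.
Summing: 5 + 9 + 12 + 14 + 15 = 55.

55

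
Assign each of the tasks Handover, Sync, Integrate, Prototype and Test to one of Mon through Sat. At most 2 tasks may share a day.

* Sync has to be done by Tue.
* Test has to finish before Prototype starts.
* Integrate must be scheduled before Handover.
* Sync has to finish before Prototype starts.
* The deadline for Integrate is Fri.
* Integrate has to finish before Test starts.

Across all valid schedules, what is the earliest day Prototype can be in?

Wed

Precedence pushes Prototype to at least Wed.
Prototype at Wed is achievable: Integrate=Mon; Prototype=Wed; Sync=Mon; Test=Tue; Handover=Tue.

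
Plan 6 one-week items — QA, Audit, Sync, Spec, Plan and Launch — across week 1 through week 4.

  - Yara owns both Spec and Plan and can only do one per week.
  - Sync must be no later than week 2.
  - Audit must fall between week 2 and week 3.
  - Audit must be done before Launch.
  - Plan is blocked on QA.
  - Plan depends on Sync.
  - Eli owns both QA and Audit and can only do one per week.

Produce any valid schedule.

QA in week 1, Plan in week 2, Sync in week 1, Launch in week 3, Spec in week 1, Audit in week 2

Checking: Sync(week 1) before Plan(week 2); QA(week 1) before Plan(week 2); Audit(week 2) before Launch(week 3); QA(week 1) != Audit(week 2); Spec(week 1) != Plan(week 2); Audit=week 2 in [week 2,week 3]; Sync=week 1 in [week 1,week 2].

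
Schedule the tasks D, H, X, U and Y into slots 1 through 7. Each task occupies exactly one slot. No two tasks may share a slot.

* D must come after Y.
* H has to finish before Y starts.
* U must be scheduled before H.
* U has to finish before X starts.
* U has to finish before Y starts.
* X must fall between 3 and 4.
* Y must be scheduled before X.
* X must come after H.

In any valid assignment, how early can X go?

4

X is available from 3; precedence pushes X to at least 4; X's own window allows nothing later than 4.
X at 4 is achievable: Y -> 3, D -> 5, U -> 1, H -> 2, X -> 4.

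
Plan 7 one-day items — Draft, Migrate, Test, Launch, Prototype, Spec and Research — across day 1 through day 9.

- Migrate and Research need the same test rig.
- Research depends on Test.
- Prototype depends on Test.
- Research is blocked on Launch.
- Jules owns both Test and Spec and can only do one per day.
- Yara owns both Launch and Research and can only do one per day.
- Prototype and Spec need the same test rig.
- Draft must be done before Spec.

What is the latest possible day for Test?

Downstream work caps Test at day 8.
Test at day 8 is achievable: Prototype in day 9; Test in day 8; Launch in day 1; Migrate in day 1; Spec in day 2; Research in day 9; Draft in day 1.

day 8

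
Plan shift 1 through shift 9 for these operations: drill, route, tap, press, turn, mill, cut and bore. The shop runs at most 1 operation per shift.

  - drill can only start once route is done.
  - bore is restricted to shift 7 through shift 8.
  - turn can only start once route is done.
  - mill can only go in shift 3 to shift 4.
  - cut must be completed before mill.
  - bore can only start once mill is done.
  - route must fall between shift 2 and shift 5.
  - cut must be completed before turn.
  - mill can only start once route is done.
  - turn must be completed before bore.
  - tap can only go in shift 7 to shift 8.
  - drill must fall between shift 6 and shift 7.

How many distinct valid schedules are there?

Splitting on route: it can be shift 2 (20), shift 3 (8). Listing each branch's schedules as (drill, tap, press, turn, mill, cut, bore) by shift number:
route=shift 2: (6,7,1,5,4,3,8) (6,7,3,5,4,1,8) (6,7,4,5,3,1,8) (6,7,5,3,4,1,8) (6,7,5,4,3,1,8) (6,7,9,3,4,1,8) (6,7,9,4,3,1,8) (6,7,9,5,3,1,8) (6,7,9,5,4,1,8) (6,7,9,5,4,3,8) (6,8,1,5,4,3,7) (6,8,3,5,4,1,7) (6,8,4,5,3,1,7) (6,8,5,3,4,1,7) (6,8,5,4,3,1,7) (6,8,9,3,4,1,7) (6,8,9,4,3,1,7) (6,8,9,5,3,1,7) (6,8,9,5,4,1,7) (6,8,9,5,4,3,7) — 20.
route=shift 3: (6,7,1,5,4,2,8) (6,7,2,5,4,1,8) (6,7,9,5,4,1,8) (6,7,9,5,4,2,8) (6,8,1,5,4,2,7) (6,8,2,5,4,1,7) (6,8,9,5,4,1,7) (6,8,9,5,4,2,7) — 8.
Summing: 20 + 8 = 28.

28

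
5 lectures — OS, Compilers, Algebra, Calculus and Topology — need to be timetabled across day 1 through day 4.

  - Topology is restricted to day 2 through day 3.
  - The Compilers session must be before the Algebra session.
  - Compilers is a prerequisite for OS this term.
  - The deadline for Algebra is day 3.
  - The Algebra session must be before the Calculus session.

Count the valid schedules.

Splitting on OS: it can be day 2 (6), day 3 (8), day 4 (8). Listing each branch's schedules as (Compilers, Algebra, Calculus, Topology) by day number:
OS=day 2: (1,2,3,2) (1,2,3,3) (1,2,4,2) (1,2,4,3) (1,3,4,2) (1,3,4,3) — 6.
OS=day 3: (1,2,3,2) (1,2,3,3) (1,2,4,2) (1,2,4,3) (1,3,4,2) (1,3,4,3) (2,3,4,2) (2,3,4,3) — 8.
OS=day 4: (1,2,3,2) (1,2,3,3) (1,2,4,2) (1,2,4,3) (1,3,4,2) (1,3,4,3) (2,3,4,2) (2,3,4,3) — 8.
Summing: 6 + 8 + 8 = 22.

22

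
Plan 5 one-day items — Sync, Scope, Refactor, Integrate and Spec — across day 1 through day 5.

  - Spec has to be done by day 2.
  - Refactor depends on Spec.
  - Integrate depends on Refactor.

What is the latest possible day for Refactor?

day 4

Precedence pushes Refactor to at least day 2; downstream work caps Refactor at day 4.
Refactor at day 4 is achievable: Spec=day 1, Sync=day 1, Integrate=day 5, Scope=day 1, Refactor=day 4.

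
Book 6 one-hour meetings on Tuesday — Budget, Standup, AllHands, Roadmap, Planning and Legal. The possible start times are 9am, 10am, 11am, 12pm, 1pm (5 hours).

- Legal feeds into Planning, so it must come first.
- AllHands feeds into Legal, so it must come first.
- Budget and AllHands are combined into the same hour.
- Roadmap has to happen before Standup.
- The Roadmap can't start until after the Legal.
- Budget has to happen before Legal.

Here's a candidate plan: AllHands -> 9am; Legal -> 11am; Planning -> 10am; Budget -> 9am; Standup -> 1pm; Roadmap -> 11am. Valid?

AllHands feeds into Legal, so it must come first — holds.
Legal feeds into Planning, so it must come first — violated.
Budget and AllHands are combined into the same hour — holds.
The Roadmap can't start until after the Legal — violated.
Budget has to happen before Legal — holds.
Roadmap has to happen before Standup — holds.

Invalid. Legal feeds into Planning, so it must come first.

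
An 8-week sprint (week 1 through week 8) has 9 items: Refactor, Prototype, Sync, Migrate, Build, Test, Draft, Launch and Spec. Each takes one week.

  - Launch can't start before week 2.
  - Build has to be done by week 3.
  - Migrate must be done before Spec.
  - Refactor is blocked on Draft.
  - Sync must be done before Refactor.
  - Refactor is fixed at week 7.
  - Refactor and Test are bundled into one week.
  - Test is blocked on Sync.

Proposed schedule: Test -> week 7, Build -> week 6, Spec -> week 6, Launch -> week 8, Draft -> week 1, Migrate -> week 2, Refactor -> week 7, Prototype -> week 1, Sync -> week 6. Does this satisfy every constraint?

Migrate must be done before Spec — holds.
Refactor and Test are bundled into one week — holds.
Build has to be done by week 3 — violated.
Refactor is fixed at week 7 — holds.
Refactor is blocked on Draft — holds.
Launch can't start before week 2 — holds.
Test is blocked on Sync — holds.
Sync must be done before Refactor — holds.

No — it violates: Build has to be done by week 3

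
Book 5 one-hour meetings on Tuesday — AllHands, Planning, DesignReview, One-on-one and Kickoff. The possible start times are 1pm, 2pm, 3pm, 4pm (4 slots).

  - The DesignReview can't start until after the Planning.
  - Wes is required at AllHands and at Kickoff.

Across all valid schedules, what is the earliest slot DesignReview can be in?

Precedence pushes DesignReview to at least 2pm.
DesignReview at 2pm is achievable: Kickoff in 2pm; One-on-one in 1pm; DesignReview in 2pm; AllHands in 1pm; Planning in 1pm.

2pm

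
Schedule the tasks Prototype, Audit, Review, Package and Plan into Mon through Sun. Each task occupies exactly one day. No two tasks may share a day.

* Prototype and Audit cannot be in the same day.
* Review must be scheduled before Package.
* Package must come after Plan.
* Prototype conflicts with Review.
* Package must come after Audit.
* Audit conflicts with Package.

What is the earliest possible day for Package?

Thu

Precedence pushes Package to at least Tue.
Package at Thu is achievable: Plan in Wed; Prototype in Fri; Package in Thu; Review in Tue; Audit in Mon.
Nothing earlier works — the conflict and capacity constraints rule out every day before Thu.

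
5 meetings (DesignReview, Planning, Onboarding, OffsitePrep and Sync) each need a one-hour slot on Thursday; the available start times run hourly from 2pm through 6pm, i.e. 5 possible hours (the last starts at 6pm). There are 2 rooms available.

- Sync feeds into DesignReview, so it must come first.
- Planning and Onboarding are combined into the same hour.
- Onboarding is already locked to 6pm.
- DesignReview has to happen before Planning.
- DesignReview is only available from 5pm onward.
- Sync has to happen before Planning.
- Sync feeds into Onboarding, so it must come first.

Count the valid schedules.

12

Splitting on OffsitePrep: it can be 2pm (3), 3pm (3), 4pm (3), 5pm (3). Listing each branch's schedules as (DesignReview, Planning, Onboarding, Sync):
OffsitePrep=2pm: (5pm,6pm,6pm,2pm) (5pm,6pm,6pm,3pm) (5pm,6pm,6pm,4pm) — 3.
OffsitePrep=3pm: (5pm,6pm,6pm,2pm) (5pm,6pm,6pm,3pm) (5pm,6pm,6pm,4pm) — 3.
OffsitePrep=4pm: (5pm,6pm,6pm,2pm) (5pm,6pm,6pm,3pm) (5pm,6pm,6pm,4pm) — 3.
OffsitePrep=5pm: (5pm,6pm,6pm,2pm) (5pm,6pm,6pm,3pm) (5pm,6pm,6pm,4pm) — 3.
Summing: 3 + 3 + 3 + 3 = 12.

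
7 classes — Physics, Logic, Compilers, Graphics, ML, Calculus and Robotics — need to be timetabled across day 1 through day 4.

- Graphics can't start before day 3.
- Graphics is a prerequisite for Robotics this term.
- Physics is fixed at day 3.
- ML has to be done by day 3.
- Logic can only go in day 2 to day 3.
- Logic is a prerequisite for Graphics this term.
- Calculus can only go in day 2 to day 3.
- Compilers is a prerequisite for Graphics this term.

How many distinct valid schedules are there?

Splitting on Compilers: it can be day 1 (6), day 2 (6). Listing each branch's schedules as (Physics, Logic, Graphics, ML, Calculus, Robotics) by day number:
Compilers=day 1: (3,2,3,1,2,4) (3,2,3,1,3,4) (3,2,3,2,2,4) (3,2,3,2,3,4) (3,2,3,3,2,4) (3,2,3,3,3,4) — 6.
Compilers=day 2: (3,2,3,1,2,4) (3,2,3,1,3,4) (3,2,3,2,2,4) (3,2,3,2,3,4) (3,2,3,3,2,4) (3,2,3,3,3,4) — 6.
Summing: 6 + 6 = 12.

12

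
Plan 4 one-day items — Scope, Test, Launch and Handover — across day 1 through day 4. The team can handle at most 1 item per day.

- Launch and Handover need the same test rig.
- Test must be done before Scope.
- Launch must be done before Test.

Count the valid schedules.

Enumerating: Scope=day 3, Launch=day 1, Handover=day 4, Test=day 2 | Scope in day 4, Launch in day 1, Handover in day 3, Test in day 2 | Launch in day 1, Handover in day 2, Test in day 3, Scope in day 4 | Handover=day 1; Test=day 3; Launch=day 2; Scope=day 4.

4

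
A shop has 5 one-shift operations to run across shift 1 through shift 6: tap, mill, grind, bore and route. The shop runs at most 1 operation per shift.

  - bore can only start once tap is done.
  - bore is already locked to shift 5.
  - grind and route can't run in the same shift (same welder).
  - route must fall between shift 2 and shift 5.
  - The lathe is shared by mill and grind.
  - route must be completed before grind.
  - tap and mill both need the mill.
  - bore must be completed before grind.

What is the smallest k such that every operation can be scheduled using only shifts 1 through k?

The precedence chain requires at least 3 distinct shifts.
With at most 1 per shift and 5 operations, at least 5 shifts are needed.
Propagating the time windows through the other constraints, grind can't land before shift 6, so the schedule must run through at least shift 6.
6 works (last occupied shift: shift 6): for example grind=shift 6; route=shift 2; bore=shift 5; tap=shift 1; mill=shift 3.

6 shifts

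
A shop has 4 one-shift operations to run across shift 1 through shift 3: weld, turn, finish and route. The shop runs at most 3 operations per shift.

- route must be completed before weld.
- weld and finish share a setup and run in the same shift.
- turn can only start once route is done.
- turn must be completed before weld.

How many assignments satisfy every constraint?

1

Enumerating: weld in shift 3, finish in shift 3, route in shift 1, turn in shift 2.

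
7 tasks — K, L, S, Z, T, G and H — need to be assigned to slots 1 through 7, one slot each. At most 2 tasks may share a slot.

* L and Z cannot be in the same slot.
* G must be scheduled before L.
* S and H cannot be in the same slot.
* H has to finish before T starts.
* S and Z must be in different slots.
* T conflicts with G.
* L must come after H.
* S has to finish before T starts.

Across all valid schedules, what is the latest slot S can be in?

Downstream work caps S at 6.
S at 6 is achievable: G -> 1, Z -> 3, T -> 7, K -> 2, S -> 6, L -> 2, H -> 1.

6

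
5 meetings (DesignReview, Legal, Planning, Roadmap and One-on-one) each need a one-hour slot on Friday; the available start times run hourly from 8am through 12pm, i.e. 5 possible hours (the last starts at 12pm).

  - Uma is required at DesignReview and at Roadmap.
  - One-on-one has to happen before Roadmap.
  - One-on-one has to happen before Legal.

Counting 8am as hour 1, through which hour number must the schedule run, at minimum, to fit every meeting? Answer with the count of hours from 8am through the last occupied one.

The precedence chain requires at least 2 distinct hours.
2 works (last occupied hour: 9am): for example Legal in 9am, One-on-one in 8am, Roadmap in 9am, Planning in 8am, DesignReview in 8am.

2 hours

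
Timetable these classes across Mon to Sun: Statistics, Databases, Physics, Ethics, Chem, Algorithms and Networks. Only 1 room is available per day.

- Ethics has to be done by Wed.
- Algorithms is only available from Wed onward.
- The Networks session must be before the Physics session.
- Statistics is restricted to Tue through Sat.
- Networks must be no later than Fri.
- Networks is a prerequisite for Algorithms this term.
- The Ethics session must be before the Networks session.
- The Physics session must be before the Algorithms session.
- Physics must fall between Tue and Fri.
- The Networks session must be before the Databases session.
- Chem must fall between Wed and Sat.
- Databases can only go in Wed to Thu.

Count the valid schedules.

Splitting on Statistics: it can be Tue (1), Wed (1), Thu (1), Fri (2), Sat (4). Listing each branch's schedules as (Databases, Physics, Ethics, Chem, Algorithms, Networks):
Statistics=Tue: (Thu,Fri,Mon,Sat,Sun,Wed) — 1.
Statistics=Wed: (Thu,Fri,Mon,Sat,Sun,Tue) — 1.
Statistics=Thu: (Wed,Fri,Mon,Sat,Sun,Tue) — 1.
Statistics=Fri: (Wed,Thu,Mon,Sat,Sun,Tue) (Thu,Wed,Mon,Sat,Sun,Tue) — 2.
Statistics=Sat: (Wed,Thu,Mon,Fri,Sun,Tue) (Wed,Fri,Mon,Thu,Sun,Tue) (Thu,Wed,Mon,Fri,Sun,Tue) (Thu,Fri,Mon,Wed,Sun,Tue) — 4.
Summing: 1 + 1 + 1 + 2 + 4 = 9.

9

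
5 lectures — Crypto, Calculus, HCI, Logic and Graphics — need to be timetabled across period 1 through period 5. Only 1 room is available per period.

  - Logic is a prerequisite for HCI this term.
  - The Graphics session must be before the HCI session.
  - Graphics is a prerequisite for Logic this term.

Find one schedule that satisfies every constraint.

HCI in period 3; Calculus in period 5; Logic in period 2; Crypto in period 4; Graphics in period 1

Checking: Logic(period 2) before HCI(period 3); Graphics(period 1) before HCI(period 3); Graphics(period 1) before Logic(period 2); max 1 per period (cap 1).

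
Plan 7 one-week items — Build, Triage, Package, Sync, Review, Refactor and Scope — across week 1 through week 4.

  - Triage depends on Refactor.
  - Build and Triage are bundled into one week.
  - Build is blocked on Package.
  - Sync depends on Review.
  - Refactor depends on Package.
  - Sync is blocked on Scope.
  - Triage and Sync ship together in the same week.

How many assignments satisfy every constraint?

Splitting on Build: it can be week 3 (4), week 4 (27). Listing each branch's schedules as (Triage, Package, Sync, Review, Refactor, Scope) by week number:
Build=week 3: (3,1,3,1,2,1) (3,1,3,1,2,2) (3,1,3,2,2,1) (3,1,3,2,2,2) — 4.
Build=week 4: (4,1,4,1,2,1) (4,1,4,1,2,2) (4,1,4,1,2,3) (4,1,4,1,3,1) (4,1,4,1,3,2) (4,1,4,1,3,3) (4,1,4,2,2,1) (4,1,4,2,2,2) (4,1,4,2,2,3) (4,1,4,2,3,1) (4,1,4,2,3,2) (4,1,4,2,3,3) (4,1,4,3,2,1) (4,1,4,3,2,2) (4,1,4,3,2,3) (4,1,4,3,3,1) (4,1,4,3,3,2) (4,1,4,3,3,3) (4,2,4,1,3,1) (4,2,4,1,3,2) (4,2,4,1,3,3) (4,2,4,2,3,1) (4,2,4,2,3,2) (4,2,4,2,3,3) (4,2,4,3,3,1) (4,2,4,3,3,2) (4,2,4,3,3,3) — 27.
Summing: 4 + 27 = 31.

31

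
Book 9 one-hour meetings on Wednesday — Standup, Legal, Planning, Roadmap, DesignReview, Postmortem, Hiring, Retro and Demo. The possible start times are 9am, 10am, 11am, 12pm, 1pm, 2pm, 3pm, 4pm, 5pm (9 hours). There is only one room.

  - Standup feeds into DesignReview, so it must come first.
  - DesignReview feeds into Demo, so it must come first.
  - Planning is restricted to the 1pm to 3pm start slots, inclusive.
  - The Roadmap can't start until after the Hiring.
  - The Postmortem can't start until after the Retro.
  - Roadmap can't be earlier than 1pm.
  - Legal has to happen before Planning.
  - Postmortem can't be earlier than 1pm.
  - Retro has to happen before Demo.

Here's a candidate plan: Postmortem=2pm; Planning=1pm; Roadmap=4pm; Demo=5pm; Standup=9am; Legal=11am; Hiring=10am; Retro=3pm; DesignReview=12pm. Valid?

No. The Postmortem can't start until after the Retro is not satisfied.

The Roadmap can't start until after the Hiring — holds.
Planning is restricted to the 1pm to 3pm start slots, inclusive — holds.
Standup feeds into DesignReview, so it must come first — holds.
Roadmap can't be earlier than 1pm — holds.
The Postmortem can't start until after the Retro — violated.
Legal has to happen before Planning — holds.
DesignReview feeds into Demo, so it must come first — holds.
There is only one room — holds.
Retro has to happen before Demo — holds.
Postmortem can't be earlier than 1pm — holds.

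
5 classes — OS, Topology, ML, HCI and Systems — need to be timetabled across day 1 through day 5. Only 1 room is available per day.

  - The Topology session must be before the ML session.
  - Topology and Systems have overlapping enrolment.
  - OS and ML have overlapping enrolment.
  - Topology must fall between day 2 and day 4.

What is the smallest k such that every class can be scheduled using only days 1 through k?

The precedence chain requires at least 2 distinct days.
With at most 1 per day and 5 classes, at least 5 days are needed.
Propagating the time windows through the other constraints, ML can't land before day 3, so the schedule must run through at least day 3.
5 works (last occupied day: day 5): for example OS=day 1; ML=day 3; Topology=day 2; Systems=day 5; HCI=day 4.

5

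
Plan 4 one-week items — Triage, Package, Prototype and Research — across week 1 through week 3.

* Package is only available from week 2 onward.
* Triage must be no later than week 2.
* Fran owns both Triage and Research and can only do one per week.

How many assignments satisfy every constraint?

24

Splitting on Triage: it can be week 1 (12), week 2 (12). Listing each branch's schedules as (Package, Prototype, Research) by week number:
Triage=week 1: (2,1,2) (2,1,3) (2,2,2) (2,2,3) (2,3,2) (2,3,3) (3,1,2) (3,1,3) (3,2,2) (3,2,3) (3,3,2) (3,3,3) — 12.
Triage=week 2: (2,1,1) (2,1,3) (2,2,1) (2,2,3) (2,3,1) (2,3,3) (3,1,1) (3,1,3) (3,2,1) (3,2,3) (3,3,1) (3,3,3) — 12.
Summing: 12 + 12 = 24.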